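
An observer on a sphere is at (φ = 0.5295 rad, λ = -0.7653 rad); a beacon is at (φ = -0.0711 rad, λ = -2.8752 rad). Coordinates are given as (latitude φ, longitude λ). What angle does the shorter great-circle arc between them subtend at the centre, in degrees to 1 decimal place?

118.5°

With latitudes φ₁ = 30.338°, φ₂ = -4.074° and longitude difference Δλ = -120.888°:
Haversine: a = sin²(Δφ/2) + cos φ₁ cos φ₂ sin²(Δλ/2) = 0.0875 + (0.8631)(0.9975)(0.7567) = 0.73891.
Central angle c = 2·arcsin(√a) = 2.06898 rad.
So the angular separation is 118.5°.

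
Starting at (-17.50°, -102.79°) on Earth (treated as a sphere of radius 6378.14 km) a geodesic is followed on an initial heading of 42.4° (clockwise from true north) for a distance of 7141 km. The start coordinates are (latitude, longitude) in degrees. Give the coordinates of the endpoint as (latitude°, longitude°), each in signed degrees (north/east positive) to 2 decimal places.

30.18°, -58.21°

Angular distance δ = d/R = 7141/6378.14 = 1.11961 rad; initial bearing θ = 0.7400 rad.
sin φ₂ = sin φ₁ cos δ + cos φ₁ sin δ cos θ = (-0.3007)(0.4360) + (0.9537)(0.8999)(0.7385) = 0.5027, so φ₂ = 30.18°.
Δλ = atan2(sin θ sin δ cos φ₁, cos δ − sin φ₁ sin φ₂) = atan2(0.5787, 0.5872) = 44.584°.
λ₂ = -102.790° + 44.584° = -58.21°.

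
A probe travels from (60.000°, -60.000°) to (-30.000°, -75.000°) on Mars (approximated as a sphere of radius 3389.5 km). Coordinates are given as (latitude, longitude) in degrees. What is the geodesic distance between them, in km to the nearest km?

With latitudes φ₁ = 60.000°, φ₂ = -30.000° and longitude difference Δλ = -15.000°:
Haversine: a = sin²(Δφ/2) + cos φ₁ cos φ₂ sin²(Δλ/2) = 0.5000 + (0.5000)(0.8660)(0.0170) = 0.50738.
Central angle c = 2·arcsin(√a) = 1.58555 rad.
Distance = R·c = 3389.5 × 1.5856 ≈ 5374 km.

5374 km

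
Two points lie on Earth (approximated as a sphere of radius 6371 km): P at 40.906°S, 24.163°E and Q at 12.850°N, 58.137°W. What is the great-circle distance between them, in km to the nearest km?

In radians: φ₁ = -0.7139, φ₂ = 0.2243, Δλ = -82.300° = -1.4364 rad.
Haversine: a = sin²(Δφ/2) + cos φ₁ cos φ₂ sin²(Δλ/2) = 0.2044 + (0.7558)(0.9750)(0.4330) = 0.52345.
Central angle c = 2·arcsin(√a) = 1.61772 rad.
Distance = R·c = 6371 × 1.6177 ≈ 10306 km.

10306 km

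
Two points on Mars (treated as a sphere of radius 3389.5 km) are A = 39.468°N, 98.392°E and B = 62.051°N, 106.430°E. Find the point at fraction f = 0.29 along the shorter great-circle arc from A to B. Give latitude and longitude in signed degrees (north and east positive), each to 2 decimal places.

46.06°, 100.00°

Central angle δ = 0.4033 rad. Interpolating on the sphere with fraction f = 0.29:
P = [sin((1−f)δ)·A + sin(fδ)·B] / sin δ = 0.7197·A + 0.2973·B in Cartesian coordinates,
giving P = (-0.1205, 0.6833, 0.7201), i.e. latitude 46.06°, longitude 100.00°.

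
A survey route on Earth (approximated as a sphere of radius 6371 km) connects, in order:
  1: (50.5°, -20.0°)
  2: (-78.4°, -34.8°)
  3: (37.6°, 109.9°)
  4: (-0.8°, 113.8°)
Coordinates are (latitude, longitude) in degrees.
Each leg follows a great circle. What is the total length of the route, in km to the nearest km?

Leg 1→2: central angle 2.2552 rad, distance 14367.8 km.
Leg 2→3: central angle 2.3858 rad, distance 15199.7 km.
Leg 3→4: central angle 0.6732 rad, distance 4288.7 km.
Total: 14367.8 + 15199.7 + 4288.7 ≈ 33856 km.

33856 km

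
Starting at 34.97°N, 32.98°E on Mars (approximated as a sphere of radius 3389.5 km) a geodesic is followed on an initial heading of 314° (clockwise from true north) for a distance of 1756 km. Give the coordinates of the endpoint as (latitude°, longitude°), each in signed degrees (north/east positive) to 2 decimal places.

Angular distance δ = d/R = 1756/3389.5 = 0.51807 rad; initial bearing θ = 5.4803 rad.
sin φ₂ = sin φ₁ cos δ + cos φ₁ sin δ cos θ = (0.5731)(0.8688) + (0.8195)(0.4952)(0.6947) = 0.7798, so φ₂ = 51.24°.
Δλ = atan2(sin θ sin δ cos φ₁, cos δ − sin φ₁ sin φ₂) = atan2(-0.2919, 0.4218) = -34.684°.
λ₂ = 32.980° − 34.684° = -1.70°.

51.24°, -1.70°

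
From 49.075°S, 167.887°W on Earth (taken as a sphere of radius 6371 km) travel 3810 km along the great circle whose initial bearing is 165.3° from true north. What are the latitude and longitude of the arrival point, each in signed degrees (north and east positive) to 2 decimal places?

Angular distance δ = d/R = 3810/6371 = 0.59802 rad; initial bearing θ = 2.8850 rad.
sin φ₂ = sin φ₁ cos δ + cos φ₁ sin δ cos θ = (-0.7556)(0.8265) + (0.6551)(0.5630)(-0.9673) = -0.9812, so φ₂ = -78.87°.
Δλ = atan2(sin θ sin δ cos φ₁, cos δ − sin φ₁ sin φ₂) = atan2(0.0936, 0.0851) = 47.718°.
λ₂ = -167.887° + 47.718° = -120.17°.

-78.87°, -120.17°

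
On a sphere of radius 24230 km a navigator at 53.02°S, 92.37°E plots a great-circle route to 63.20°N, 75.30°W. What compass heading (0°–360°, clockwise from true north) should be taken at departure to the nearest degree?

333°

Δλ = -167.670° = -2.9264 rad.
y = sin Δλ · cos φ₂ = (-0.2135)(0.4509) = -0.0963
x = cos φ₁ sin φ₂ − sin φ₁ cos φ₂ cos Δλ = (0.6015)(0.8926) − (-0.7988)(0.4509)(-0.9769) = 0.1850
θ = atan2(y, x) = -27.49°; adding 360° gives 333°.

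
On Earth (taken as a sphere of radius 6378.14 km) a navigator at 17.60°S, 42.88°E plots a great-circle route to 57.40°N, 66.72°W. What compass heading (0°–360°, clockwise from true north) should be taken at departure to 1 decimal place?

325.9°

Δλ = -109.600° = -1.9129 rad.
y = sin Δλ · cos φ₂ = (-0.9421)(0.5388) = -0.5076
x = cos φ₁ sin φ₂ − sin φ₁ cos φ₂ cos Δλ = (0.9532)(0.8425) − (-0.3024)(0.5388)(-0.3355) = 0.7484
θ = atan2(y, x) = -34.15°; adding 360° gives 325.9°.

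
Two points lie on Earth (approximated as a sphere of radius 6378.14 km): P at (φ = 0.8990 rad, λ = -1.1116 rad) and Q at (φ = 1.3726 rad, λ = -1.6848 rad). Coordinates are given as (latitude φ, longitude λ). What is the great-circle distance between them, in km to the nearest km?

With latitudes φ₁ = 51.509°, φ₂ = 78.644° and longitude difference Δλ = -32.842°:
cos c = sin φ₁ sin φ₂ + cos φ₁ cos φ₂ cos Δλ = (0.7827)(0.9804) + (0.6224)(0.1969)(0.8402) = 0.87034,
so c = arccos(0.87034) = 0.51489 rad.
Distance = R·c = 6378.14 × 0.5149 ≈ 3284 km.

3284 km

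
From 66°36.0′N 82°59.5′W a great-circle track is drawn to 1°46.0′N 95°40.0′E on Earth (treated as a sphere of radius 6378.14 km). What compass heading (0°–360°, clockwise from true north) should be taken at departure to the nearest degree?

With φ₁ = 1.1624, φ₂ = 0.0308, Δλ = 3.1182 rad, the forward-azimuth formula gives
θ = atan2( sin Δλ cos φ₂ , cos φ₁ sin φ₂ − sin φ₁ cos φ₂ cos Δλ ) = atan2(0.0234, 0.9293) = 1.44°.
So the initial bearing is 1°.

1°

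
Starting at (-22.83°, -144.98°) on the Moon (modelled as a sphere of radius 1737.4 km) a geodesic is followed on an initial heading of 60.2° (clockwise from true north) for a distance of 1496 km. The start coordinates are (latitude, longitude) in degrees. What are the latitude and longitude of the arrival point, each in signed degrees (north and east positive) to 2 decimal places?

5.43°, -103.59°

Angular distance δ = d/R = 1496/1737.4 = 0.86106 rad; initial bearing θ = 1.0507 rad.
sin φ₂ = sin φ₁ cos δ + cos φ₁ sin δ cos θ = (-0.3880)(0.6516) + (0.9217)(0.7585)(0.4970) = 0.0946, so φ₂ = 5.43°.
Δλ = atan2(sin θ sin δ cos φ₁, cos δ − sin φ₁ sin φ₂) = atan2(0.6067, 0.6883) = 41.391°.
λ₂ = -144.980° + 41.391° = -103.59°.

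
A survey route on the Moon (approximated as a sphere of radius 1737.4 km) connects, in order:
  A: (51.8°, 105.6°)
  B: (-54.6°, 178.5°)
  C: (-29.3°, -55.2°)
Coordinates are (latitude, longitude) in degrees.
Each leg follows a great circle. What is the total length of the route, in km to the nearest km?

6266 km

Leg A→B: central angle 2.1356 rad, distance 3710.4 km.
Leg B→C: central angle 1.4708 rad, distance 2555.4 km.
Total: 3710.4 + 2555.4 ≈ 6266 km.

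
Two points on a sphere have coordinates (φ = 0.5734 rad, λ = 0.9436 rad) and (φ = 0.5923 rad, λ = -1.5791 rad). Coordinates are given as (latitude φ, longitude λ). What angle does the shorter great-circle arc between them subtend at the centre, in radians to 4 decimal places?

With latitudes φ₁ = 32.853°, φ₂ = 33.936° and longitude difference Δλ = -144.540°:
cos c = sin φ₁ sin φ₂ + cos φ₁ cos φ₂ cos Δλ = (0.5425)(0.5583) + (0.8401)(0.8297)(-0.8145) = -0.26484,
so c = arccos(-0.26484) = 1.83883 rad.
So the angular separation is 1.8388 rad.

1.8388 rad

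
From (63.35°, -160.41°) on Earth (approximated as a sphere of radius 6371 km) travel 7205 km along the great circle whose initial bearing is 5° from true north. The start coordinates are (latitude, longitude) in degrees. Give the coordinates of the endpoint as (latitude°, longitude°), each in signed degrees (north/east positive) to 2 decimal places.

51.71°, 12.28°

Angular distance δ = d/R = 7205/6371 = 1.13091 rad; initial bearing θ = 0.0873 rad.
sin φ₂ = sin φ₁ cos δ + cos φ₁ sin δ cos θ = (0.8938)(0.4258) + (0.4485)(0.9048)(0.9962) = 0.7849, so φ₂ = 51.71°.
Δλ = atan2(sin θ sin δ cos φ₁, cos δ − sin φ₁ sin φ₂) = atan2(0.0354, -0.2757) = 172.688°.
λ₂ = -160.410° + 172.688° = 12.28°.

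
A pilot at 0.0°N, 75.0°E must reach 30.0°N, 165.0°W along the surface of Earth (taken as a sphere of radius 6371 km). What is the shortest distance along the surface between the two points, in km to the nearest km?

With latitudes φ₁ = 0.000°, φ₂ = 30.000° and longitude difference Δλ = 120.000°:
cos c = sin φ₁ sin φ₂ + cos φ₁ cos φ₂ cos Δλ = (0.0000)(0.5000) + (1.0000)(0.8660)(-0.5000) = -0.43301,
so c = arccos(-0.43301) = 2.01863 rad.
Distance = R·c = 6371 × 2.0186 ≈ 12861 km.

12861 km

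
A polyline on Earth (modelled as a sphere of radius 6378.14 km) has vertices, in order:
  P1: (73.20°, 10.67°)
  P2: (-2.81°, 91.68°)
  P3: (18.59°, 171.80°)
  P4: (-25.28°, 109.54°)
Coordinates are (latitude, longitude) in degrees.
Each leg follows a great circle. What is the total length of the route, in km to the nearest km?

27432 km

Leg P1→P2: central angle 1.5726 rad, distance 10030.4 km.
Leg P2→P3: central angle 1.4235 rad, distance 9079.0 km.
Leg P3→P4: central angle 1.3049 rad, distance 8322.8 km.
Total: 10030.4 + 9079.0 + 8322.8 ≈ 27432 km.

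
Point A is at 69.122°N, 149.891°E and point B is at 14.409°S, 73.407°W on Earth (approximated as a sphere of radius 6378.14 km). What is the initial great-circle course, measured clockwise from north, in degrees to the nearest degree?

49°

With φ₁ = 1.2064, φ₂ = -0.2515, Δλ = 2.3859 rad, the forward-azimuth formula gives
θ = atan2( sin Δλ cos φ₂ , cos φ₁ sin φ₂ − sin φ₁ cos φ₂ cos Δλ ) = atan2(0.6642, 0.5699) = 49.37°.
So the initial bearing is 49°.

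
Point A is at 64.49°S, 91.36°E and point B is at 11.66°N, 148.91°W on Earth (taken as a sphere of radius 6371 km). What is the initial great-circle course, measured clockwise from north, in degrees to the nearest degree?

112°

With φ₁ = -1.1256, φ₂ = 0.2035, Δλ = 2.0897 rad, the forward-azimuth formula gives
θ = atan2( sin Δλ cos φ₂ , cos φ₁ sin φ₂ − sin φ₁ cos φ₂ cos Δλ ) = atan2(0.8505, -0.3513) = 112.44°.
So the initial bearing is 112°.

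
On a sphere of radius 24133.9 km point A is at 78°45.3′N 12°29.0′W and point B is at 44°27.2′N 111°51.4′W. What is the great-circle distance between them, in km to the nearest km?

20378 km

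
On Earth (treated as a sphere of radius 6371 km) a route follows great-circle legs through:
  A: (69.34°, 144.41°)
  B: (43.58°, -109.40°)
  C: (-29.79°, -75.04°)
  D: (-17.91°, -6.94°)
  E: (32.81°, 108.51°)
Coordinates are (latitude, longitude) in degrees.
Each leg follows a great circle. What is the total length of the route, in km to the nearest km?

35367 km

Leg A→B: central angle 0.9597 rad, distance 6114.2 km.
Leg B→C: central angle 1.3934 rad, distance 8877.2 km.
Leg C→D: central angle 1.0919 rad, distance 6956.5 km.
Leg D→E: central angle 2.1063 rad, distance 13419.4 km.
Total: 6114.2 + 8877.2 + 6956.5 + 13419.4 ≈ 35367 km.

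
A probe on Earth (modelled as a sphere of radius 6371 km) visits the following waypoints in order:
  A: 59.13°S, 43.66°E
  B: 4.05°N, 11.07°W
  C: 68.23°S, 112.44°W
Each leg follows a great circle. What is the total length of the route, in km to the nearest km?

19390 km

Leg A→B: central angle 1.3337 rad, distance 8496.8 km.
Leg B→C: central angle 1.7098 rad, distance 10892.9 km.
Total: 8496.8 + 10892.9 ≈ 19390 km.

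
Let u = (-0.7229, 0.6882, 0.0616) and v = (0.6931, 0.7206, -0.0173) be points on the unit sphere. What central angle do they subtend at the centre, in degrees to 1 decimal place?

u·v = -0.0062; |u| = 1.0000, |v| = 1.0000.
cos θ = (u·v)/(|u||v|) = -0.0062, so θ = 90.4°.

90.4°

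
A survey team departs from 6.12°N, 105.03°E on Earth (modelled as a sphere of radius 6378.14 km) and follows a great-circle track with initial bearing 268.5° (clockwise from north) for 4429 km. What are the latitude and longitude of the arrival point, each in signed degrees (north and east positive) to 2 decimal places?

Angular distance δ = d/R = 4429/6378.14 = 0.69440 rad; initial bearing θ = 4.6862 rad.
sin φ₂ = sin φ₁ cos δ + cos φ₁ sin δ cos θ = (0.1066)(0.7684) + (0.9943)(0.6399)(-0.0262) = 0.0653, so φ₂ = 3.74°.
Δλ = atan2(sin θ sin δ cos φ₁, cos δ − sin φ₁ sin φ₂) = atan2(-0.6361, 0.7615) = -39.872°.
λ₂ = 105.030° − 39.872° = 65.16°.

3.74°, 65.16°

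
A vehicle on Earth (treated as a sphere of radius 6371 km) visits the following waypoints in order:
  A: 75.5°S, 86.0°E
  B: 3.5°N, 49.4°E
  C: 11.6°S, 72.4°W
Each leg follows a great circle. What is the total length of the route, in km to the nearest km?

22650 km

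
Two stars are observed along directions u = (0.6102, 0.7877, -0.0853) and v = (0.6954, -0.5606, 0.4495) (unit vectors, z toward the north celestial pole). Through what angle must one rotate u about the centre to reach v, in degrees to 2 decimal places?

93.19°

u·v = -0.0556; |u| = 1.0000, |v| = 1.0000.
cos θ = (u·v)/(|u||v|) = -0.0556, so θ = 93.19°.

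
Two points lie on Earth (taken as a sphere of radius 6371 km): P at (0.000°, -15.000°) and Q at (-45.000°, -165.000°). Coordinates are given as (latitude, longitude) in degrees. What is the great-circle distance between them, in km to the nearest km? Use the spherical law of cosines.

14206 km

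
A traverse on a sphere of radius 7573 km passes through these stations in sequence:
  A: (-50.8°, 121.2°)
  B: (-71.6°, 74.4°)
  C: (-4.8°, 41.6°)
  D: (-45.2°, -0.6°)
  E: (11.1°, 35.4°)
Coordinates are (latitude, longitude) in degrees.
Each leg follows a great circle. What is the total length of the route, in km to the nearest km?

Leg A→B: central angle 0.5117 rad, distance 3875.4 km.
Leg B→C: central angle 1.2198 rad, distance 9237.9 km.
Leg C→D: central angle 0.9526 rad, distance 7214.3 km.
Leg D→E: central angle 1.1343 rad, distance 8589.9 km.
Total: 3875.4 + 9237.9 + 7214.3 + 8589.9 ≈ 28917 km.

28917 km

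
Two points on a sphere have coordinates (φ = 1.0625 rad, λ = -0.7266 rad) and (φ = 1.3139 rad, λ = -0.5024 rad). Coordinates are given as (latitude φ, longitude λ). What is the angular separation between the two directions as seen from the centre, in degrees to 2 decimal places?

15.10°

In radians: φ₁ = 1.0625, φ₂ = 1.3139, Δλ = 12.846° = 0.2242 rad.
cos c = sin φ₁ sin φ₂ + cos φ₁ cos φ₂ cos Δλ = (0.8736)(0.9672) + (0.4867)(0.2541)(0.9750) = 0.96547,
so c = arccos(0.96547) = 0.26355 rad.
So the angular separation is 15.10°.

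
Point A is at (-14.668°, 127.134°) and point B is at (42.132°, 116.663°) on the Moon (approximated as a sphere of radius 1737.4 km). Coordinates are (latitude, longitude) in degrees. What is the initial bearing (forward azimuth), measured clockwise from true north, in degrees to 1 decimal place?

With φ₁ = -0.2560, φ₂ = 0.7353, Δλ = -0.1828 rad, the forward-azimuth formula gives
θ = atan2( sin Δλ cos φ₂ , cos φ₁ sin φ₂ − sin φ₁ cos φ₂ cos Δλ ) = atan2(-0.1348, 0.8336) = -9.18°.
Adding 360° brings this into [0°, 360°): 350.8°.

350.8°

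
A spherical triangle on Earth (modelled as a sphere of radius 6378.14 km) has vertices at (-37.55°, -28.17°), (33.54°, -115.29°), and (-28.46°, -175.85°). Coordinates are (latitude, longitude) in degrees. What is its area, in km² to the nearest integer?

87261466 km²

Side lengths (central angles): a = 1.4738, b = 1.8740, c = 1.8792 rad; semiperimeter s = 2.6135.
By l'Huilier's theorem, tan(E/4) = √[tan(s/2) tan((s−a)/2) tan((s−b)/2) tan((s−c)/2)], giving spherical excess E = 2.1450 rad.
Area = E·R² = 2.1450 × (6378.14)² ≈ 87261466 km².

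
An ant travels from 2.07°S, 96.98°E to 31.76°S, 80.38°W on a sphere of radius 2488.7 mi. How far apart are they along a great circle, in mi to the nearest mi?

In radians: φ₁ = -0.0361, φ₂ = -0.5543, Δλ = -177.360° = -3.0955 rad.
Haversine: a = sin²(Δφ/2) + cos φ₁ cos φ₂ sin²(Δλ/2) = 0.0656 + (0.9993)(0.8503)(0.9995) = 0.91490.
Central angle c = 2·arcsin(√a) = 2.54953 rad.
Distance = R·c = 2488.7 × 2.5495 ≈ 6345 mi.

6345 mi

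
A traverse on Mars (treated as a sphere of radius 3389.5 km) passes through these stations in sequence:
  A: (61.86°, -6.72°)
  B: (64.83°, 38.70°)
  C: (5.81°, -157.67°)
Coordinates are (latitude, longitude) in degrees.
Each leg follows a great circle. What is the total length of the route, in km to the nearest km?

7599 km

Leg A→B: central angle 0.3515 rad, distance 1191.4 km.
Leg B→C: central angle 1.8906 rad, distance 6408.1 km.
Total: 1191.4 + 6408.1 ≈ 7599 km.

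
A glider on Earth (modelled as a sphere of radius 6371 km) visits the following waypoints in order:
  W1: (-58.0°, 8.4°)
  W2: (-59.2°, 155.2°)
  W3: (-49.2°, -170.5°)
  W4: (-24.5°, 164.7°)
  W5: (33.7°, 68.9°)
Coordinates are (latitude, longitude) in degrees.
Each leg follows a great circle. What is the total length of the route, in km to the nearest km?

Leg W1→W2: central angle 1.0456 rad, distance 6661.5 km.
Leg W2→W3: central angle 0.3855 rad, distance 2455.8 km.
Leg W3→W4: central angle 0.5478 rad, distance 3490.0 km.
Leg W4→W5: central angle 1.8824 rad, distance 11992.8 km.
Total: 6661.5 + 2455.8 + 3490.0 + 11992.8 ≈ 24600 km.

24600 km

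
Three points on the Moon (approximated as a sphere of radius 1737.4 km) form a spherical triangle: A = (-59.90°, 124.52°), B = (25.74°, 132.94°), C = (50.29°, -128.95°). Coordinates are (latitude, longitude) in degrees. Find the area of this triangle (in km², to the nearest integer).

Side lengths (central angles): a = 1.3151, b = 2.4291, c = 1.4996 rad; semiperimeter s = 2.6219.
By l'Huilier's theorem, tan(E/4) = √[tan(s/2) tan((s−a)/2) tan((s−b)/2) tan((s−c)/2)], giving spherical excess E = 1.5850 rad.
Area = E·R² = 1.5850 × (1737.4)² ≈ 4784292 km².

4784292 km²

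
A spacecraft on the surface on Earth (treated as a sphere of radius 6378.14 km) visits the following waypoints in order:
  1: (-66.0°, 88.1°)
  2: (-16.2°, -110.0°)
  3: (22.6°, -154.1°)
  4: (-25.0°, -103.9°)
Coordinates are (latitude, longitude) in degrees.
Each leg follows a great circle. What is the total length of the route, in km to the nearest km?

Leg 1→2: central angle 1.6874 rad, distance 10762.8 km.
Leg 2→3: central angle 1.0129 rad, distance 6460.1 km.
Leg 3→4: central angle 1.1884 rad, distance 7579.6 km.
Total: 10762.8 + 6460.1 + 7579.6 ≈ 24802 km.

24802 km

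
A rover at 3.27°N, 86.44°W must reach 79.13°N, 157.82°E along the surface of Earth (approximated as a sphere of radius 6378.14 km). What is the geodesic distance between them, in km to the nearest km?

10183 km

With latitudes φ₁ = 3.270°, φ₂ = 79.130° and longitude difference Δλ = -115.740°:
cos c = sin φ₁ sin φ₂ + cos φ₁ cos φ₂ cos Δλ = (0.0570)(0.9821) + (0.9984)(0.1886)(-0.4343) = -0.02575,
so c = arccos(-0.02575) = 1.59655 rad.
Distance = R·c = 6378.14 × 1.5965 ≈ 10183 km.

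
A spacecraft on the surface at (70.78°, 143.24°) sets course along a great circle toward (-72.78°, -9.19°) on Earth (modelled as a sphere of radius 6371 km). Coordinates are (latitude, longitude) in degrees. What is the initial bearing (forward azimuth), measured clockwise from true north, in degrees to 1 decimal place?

Δλ = -152.430° = -2.6604 rad.
y = sin Δλ · cos φ₂ = (-0.4628)(0.2960) = -0.1370
x = cos φ₁ sin φ₂ − sin φ₁ cos φ₂ cos Δλ = (0.3292)(-0.9552) − (0.9443)(0.2960)(-0.8864) = -0.0666
θ = atan2(y, x) = -115.94°; adding 360° gives 244.1°.

244.1°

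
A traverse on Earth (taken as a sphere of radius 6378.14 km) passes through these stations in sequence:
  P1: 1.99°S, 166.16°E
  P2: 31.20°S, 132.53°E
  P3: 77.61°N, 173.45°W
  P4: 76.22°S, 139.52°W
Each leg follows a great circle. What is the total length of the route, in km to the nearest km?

Leg P1→P2: central angle 0.7528 rad, distance 4801.6 km.
Leg P2→P3: central angle 1.9803 rad, distance 12630.5 km.
Leg P3→P4: central angle 2.7050 rad, distance 17252.8 km.
Total: 4801.6 + 12630.5 + 17252.8 ≈ 34685 km.

34685 km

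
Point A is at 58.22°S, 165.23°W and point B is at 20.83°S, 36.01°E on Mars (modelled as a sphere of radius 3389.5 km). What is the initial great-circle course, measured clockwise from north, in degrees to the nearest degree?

200°

Δλ = -158.760° = -2.7709 rad.
y = sin Δλ · cos φ₂ = (-0.3623)(0.9346) = -0.3386
x = cos φ₁ sin φ₂ − sin φ₁ cos φ₂ cos Δλ = (0.5267)(-0.3556) − (-0.8501)(0.9346)(-0.9321) = -0.9278
θ = atan2(y, x) = -159.95°; adding 360° gives 200°.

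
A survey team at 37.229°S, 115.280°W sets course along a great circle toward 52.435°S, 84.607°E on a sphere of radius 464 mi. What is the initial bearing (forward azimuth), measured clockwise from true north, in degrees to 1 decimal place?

Δλ = -160.113° = -2.7945 rad.
y = sin Δλ · cos φ₂ = (-0.3402)(0.6097) = -0.2074
x = cos φ₁ sin φ₂ − sin φ₁ cos φ₂ cos Δλ = (0.7962)(-0.7927) − (-0.6050)(0.6097)(-0.9404) = -0.9780
θ = atan2(y, x) = -168.03°; adding 360° gives 192.0°.

192.0°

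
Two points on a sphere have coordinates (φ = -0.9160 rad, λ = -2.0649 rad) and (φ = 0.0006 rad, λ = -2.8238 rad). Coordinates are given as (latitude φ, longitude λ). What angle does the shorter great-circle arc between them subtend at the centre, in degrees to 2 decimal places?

With latitudes φ₁ = -52.483°, φ₂ = 0.034° and longitude difference Δλ = -43.482°:
cos c = sin φ₁ sin φ₂ + cos φ₁ cos φ₂ cos Δλ = (-0.7932)(0.0006) + (0.6090)(1.0000)(0.7256) = 0.44141,
so c = arccos(0.44141) = 1.11363 rad.
So the angular separation is 63.81°.

63.81°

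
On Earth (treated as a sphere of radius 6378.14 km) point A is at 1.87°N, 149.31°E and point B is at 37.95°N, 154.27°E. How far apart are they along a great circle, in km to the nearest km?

4048 km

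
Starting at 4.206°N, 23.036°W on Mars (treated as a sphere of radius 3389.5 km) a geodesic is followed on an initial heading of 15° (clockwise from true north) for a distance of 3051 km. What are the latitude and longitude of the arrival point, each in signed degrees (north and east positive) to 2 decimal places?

53.15°, -3.27°

Angular distance δ = d/R = 3051/3389.5 = 0.90013 rad; initial bearing θ = 0.2618 rad.
sin φ₂ = sin φ₁ cos δ + cos φ₁ sin δ cos θ = (0.0733)(0.6215) + (0.9973)(0.7834)(0.9659) = 0.8003, so φ₂ = 53.15°.
Δλ = atan2(sin θ sin δ cos φ₁, cos δ − sin φ₁ sin φ₂) = atan2(0.2022, 0.5628) = 19.763°.
λ₂ = -23.036° + 19.763° = -3.27°.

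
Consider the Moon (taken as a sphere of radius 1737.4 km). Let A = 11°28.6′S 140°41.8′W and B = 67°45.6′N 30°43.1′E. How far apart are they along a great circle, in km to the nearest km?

Let φ₁ = -0.2003 rad, φ₂ = 1.1826 rad, and Δλ = 2.9918 rad.
cos c = sin φ₁ sin φ₂ + cos φ₁ cos φ₂ cos Δλ = (-0.1990)(0.9256) + (0.9800)(0.3785)(-0.9888) = -0.55093,
so c = arccos(-0.55093) = 2.15428 rad.
Distance = R·c = 1737.4 × 2.1543 ≈ 3743 km.

3743 km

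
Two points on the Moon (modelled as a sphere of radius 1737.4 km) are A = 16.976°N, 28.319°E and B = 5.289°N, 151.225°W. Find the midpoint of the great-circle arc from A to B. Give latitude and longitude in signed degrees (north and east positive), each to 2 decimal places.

Central angle δ = 2.7529 rad. Interpolating on the sphere with fraction f = 0.5:
P = [sin((1−f)δ)·A + sin(fδ)·B] / sin δ = 2.5891·A + 2.5891·B in Cartesian coordinates,
giving P = (-0.0798, -0.0663, 0.9946), i.e. latitude 84.04°, longitude -140.28°.

84.04°, -140.28°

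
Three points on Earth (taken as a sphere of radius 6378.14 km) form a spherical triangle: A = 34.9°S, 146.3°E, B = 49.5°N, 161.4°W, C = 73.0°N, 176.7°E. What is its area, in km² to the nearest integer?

Side lengths (central angles): a = 0.4433, b = 1.9181, c = 1.6804 rad; semiperimeter s = 2.0208.
By l'Huilier's theorem, tan(E/4) = √[tan(s/2) tan((s−a)/2) tan((s−b)/2) tan((s−c)/2)], giving spherical excess E = 0.4742 rad.
Area = E·R² = 0.4742 × (6378.14)² ≈ 19290793 km².

19290793 km²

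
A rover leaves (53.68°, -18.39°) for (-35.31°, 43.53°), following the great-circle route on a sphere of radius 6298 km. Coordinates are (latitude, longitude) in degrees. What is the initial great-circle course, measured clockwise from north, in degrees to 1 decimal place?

132.2°

With φ₁ = 0.9369, φ₂ = -0.6163, Δλ = 1.0807 rad, the forward-azimuth formula gives
θ = atan2( sin Δλ cos φ₂ , cos φ₁ sin φ₂ − sin φ₁ cos φ₂ cos Δλ ) = atan2(0.7200, -0.6518) = 132.16°.
So the initial bearing is 132.2°.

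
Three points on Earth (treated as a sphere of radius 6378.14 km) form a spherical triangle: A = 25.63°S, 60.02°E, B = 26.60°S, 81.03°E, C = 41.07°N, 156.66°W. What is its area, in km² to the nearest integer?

21519448 km²

Side lengths (central angles): a = 2.2843, b = 2.5487, c = 0.3293 rad; semiperimeter s = 2.5811.
By l'Huilier's theorem, tan(E/4) = √[tan(s/2) tan((s−a)/2) tan((s−b)/2) tan((s−c)/2)], giving spherical excess E = 0.5290 rad.
Area = E·R² = 0.5290 × (6378.14)² ≈ 21519448 km².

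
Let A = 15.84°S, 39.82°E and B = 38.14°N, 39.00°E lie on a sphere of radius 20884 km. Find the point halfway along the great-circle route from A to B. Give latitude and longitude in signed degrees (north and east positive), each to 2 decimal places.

Central angle δ = 0.9422 rad. Interpolating on the sphere with fraction f = 0.5:
P = [sin((1−f)δ)·A + sin(fδ)·B] / sin δ = 0.5611·A + 0.5611·B in Cartesian coordinates,
giving P = (0.7576, 0.6234, 0.1934), i.e. latitude 11.15°, longitude 39.45°.

11.15°, 39.45°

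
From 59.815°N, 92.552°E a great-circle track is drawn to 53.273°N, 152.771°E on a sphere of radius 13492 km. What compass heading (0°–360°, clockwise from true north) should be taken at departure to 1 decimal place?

74.3°

With φ₁ = 1.0440, φ₂ = 0.9298, Δλ = 1.0510 rad, the forward-azimuth formula gives
θ = atan2( sin Δλ cos φ₂ , cos φ₁ sin φ₂ − sin φ₁ cos φ₂ cos Δλ ) = atan2(0.5190, 0.1462) = 74.26°.
So the initial bearing is 74.3°.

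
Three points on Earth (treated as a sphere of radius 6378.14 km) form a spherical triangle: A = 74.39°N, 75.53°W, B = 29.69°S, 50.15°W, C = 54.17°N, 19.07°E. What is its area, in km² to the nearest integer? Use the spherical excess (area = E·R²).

Side lengths (central angles): a = 1.7938, b = 0.6947, c = 1.8399 rad; semiperimeter s = 2.1642.
By l'Huilier's theorem, tan(E/4) = √[tan(s/2) tan((s−a)/2) tan((s−b)/2) tan((s−c)/2)], giving spherical excess E = 0.8975 rad.
Area = E·R² = 0.8975 × (6378.14)² ≈ 36510353 km².

36510353 km²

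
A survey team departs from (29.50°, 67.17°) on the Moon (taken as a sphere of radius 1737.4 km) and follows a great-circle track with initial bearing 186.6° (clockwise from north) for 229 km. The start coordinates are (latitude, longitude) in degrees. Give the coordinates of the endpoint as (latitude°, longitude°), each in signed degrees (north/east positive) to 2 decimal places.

Angular distance δ = d/R = 229/1737.4 = 0.13181 rad; initial bearing θ = 3.2568 rad.
sin φ₂ = sin φ₁ cos δ + cos φ₁ sin δ cos θ = (0.4924)(0.9913) + (0.8704)(0.1314)(-0.9934) = 0.3745, so φ₂ = 21.99°.
Δλ = atan2(sin θ sin δ cos φ₁, cos δ − sin φ₁ sin φ₂) = atan2(-0.0131, 0.8069) = -0.933°.
λ₂ = 67.170° − 0.933° = 66.24°.

21.99°, 66.24°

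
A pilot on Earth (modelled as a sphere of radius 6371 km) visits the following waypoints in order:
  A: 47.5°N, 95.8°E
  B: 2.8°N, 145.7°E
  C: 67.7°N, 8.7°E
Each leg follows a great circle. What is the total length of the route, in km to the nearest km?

18385 km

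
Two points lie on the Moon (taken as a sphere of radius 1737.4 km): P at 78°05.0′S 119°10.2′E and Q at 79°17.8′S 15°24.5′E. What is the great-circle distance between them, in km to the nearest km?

539 km

In radians: φ₁ = -1.3628, φ₂ = -1.3840, Δλ = -103.762° = -1.8110 rad.
Haversine: a = sin²(Δφ/2) + cos φ₁ cos φ₂ sin²(Δλ/2) = 0.0001 + (0.2065)(0.1857)(0.6189) = 0.02385.
Central angle c = 2·arcsin(√a) = 0.31010 rad.
Distance = R·c = 1737.4 × 0.3101 ≈ 539 km.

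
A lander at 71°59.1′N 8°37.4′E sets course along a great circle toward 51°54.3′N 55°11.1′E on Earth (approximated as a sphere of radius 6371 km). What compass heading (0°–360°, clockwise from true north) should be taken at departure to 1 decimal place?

With φ₁ = 1.2564, φ₂ = 0.9059, Δλ = 0.8127 rad, the forward-azimuth formula gives
θ = atan2( sin Δλ cos φ₂ , cos φ₁ sin φ₂ − sin φ₁ cos φ₂ cos Δλ ) = atan2(0.4480, -0.1600) = 109.66°.
So the initial bearing is 109.7°.

109.7°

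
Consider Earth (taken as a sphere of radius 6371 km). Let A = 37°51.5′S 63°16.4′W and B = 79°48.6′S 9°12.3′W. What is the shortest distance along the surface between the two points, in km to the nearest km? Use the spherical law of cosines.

With latitudes φ₁ = -37.858°, φ₂ = -79.810° and longitude difference Δλ = 54.068°:
cos c = sin φ₁ sin φ₂ + cos φ₁ cos φ₂ cos Δλ = (-0.6137)(-0.9842) + (0.7895)(0.1769)(0.5868) = 0.68600,
so c = arccos(0.68600) = 0.81482 rad.
Distance = R·c = 6371 × 0.8148 ≈ 5191 km.

5191 km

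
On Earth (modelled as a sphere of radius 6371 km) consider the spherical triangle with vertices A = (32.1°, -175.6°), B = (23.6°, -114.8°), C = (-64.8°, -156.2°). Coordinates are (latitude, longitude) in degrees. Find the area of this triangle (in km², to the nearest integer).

42537855 km²

Side lengths (central angles): a = 1.6404, b = 1.7119, c = 0.9379 rad; semiperimeter s = 2.1451.
By l'Huilier's theorem, tan(E/4) = √[tan(s/2) tan((s−a)/2) tan((s−b)/2) tan((s−c)/2)], giving spherical excess E = 1.0480 rad.
Area = E·R² = 1.0480 × (6371)² ≈ 42537855 km².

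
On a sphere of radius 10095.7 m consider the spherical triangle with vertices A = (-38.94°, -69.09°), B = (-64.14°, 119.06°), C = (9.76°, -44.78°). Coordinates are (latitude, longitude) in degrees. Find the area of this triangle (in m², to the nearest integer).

Side lengths (central angles): a = 2.1717, b = 0.9372, c = 1.3390 rad; semiperimeter s = 2.2240.
By l'Huilier's theorem, tan(E/4) = √[tan(s/2) tan((s−a)/2) tan((s−b)/2) tan((s−c)/2)], giving spherical excess E = 0.5449 rad.
Area = E·R² = 0.5449 × (10095.7)² ≈ 55535968 m².

55535968 m²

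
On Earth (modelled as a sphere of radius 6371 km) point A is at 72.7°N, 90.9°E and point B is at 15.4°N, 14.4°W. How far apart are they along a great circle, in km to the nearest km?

8868 km

With latitudes φ₁ = 72.700°, φ₂ = 15.400° and longitude difference Δλ = -105.300°:
Haversine: a = sin²(Δφ/2) + cos φ₁ cos φ₂ sin²(Δλ/2) = 0.2299 + (0.2974)(0.9641)(0.6319) = 0.41105.
Central angle c = 2·arcsin(√a) = 1.39195 rad.
Distance = R·c = 6371 × 1.3920 ≈ 8868 km.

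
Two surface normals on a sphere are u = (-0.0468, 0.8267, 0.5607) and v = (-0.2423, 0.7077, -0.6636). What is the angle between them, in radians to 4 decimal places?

u·v = 0.2243; |u| = 1.0000, |v| = 1.0000.
cos θ = (u·v)/(|u||v|) = 0.2243, so θ = 1.3445 rad.

1.3445 rad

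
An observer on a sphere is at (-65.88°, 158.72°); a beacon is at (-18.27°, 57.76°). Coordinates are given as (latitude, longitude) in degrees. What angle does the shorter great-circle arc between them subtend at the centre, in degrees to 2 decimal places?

77.74°

In radians: φ₁ = -1.1498, φ₂ = -0.3189, Δλ = -100.960° = -1.7621 rad.
Haversine: a = sin²(Δφ/2) + cos φ₁ cos φ₂ sin²(Δλ/2) = 0.1629 + (0.4086)(0.9496)(0.5951) = 0.39383.
Central angle c = 2·arcsin(√a) = 1.35682 rad.
So the angular separation is 77.74°.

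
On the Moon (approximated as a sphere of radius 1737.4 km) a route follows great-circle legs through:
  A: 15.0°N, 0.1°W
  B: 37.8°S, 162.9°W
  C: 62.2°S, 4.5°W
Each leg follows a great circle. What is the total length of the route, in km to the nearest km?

Leg A→B: central angle 2.6632 rad, distance 4627.0 km.
Leg B→C: central angle 1.3699 rad, distance 2380.1 km.
Total: 4627.0 + 2380.1 ≈ 7007 km.

7007 km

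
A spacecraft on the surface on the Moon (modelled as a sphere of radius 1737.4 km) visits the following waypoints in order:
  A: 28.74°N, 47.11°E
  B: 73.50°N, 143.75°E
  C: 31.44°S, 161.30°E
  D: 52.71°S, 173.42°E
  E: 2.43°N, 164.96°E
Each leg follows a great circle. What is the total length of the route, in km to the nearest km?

7539 km

Leg A→B: central angle 1.1238 rad, distance 1952.5 km.
Leg B→C: central angle 1.8432 rad, distance 3202.4 km.
Leg C→D: central angle 0.4018 rad, distance 698.1 km.
Leg D→E: central angle 0.9704 rad, distance 1685.9 km.
Total: 1952.5 + 3202.4 + 698.1 + 1685.9 ≈ 7539 km.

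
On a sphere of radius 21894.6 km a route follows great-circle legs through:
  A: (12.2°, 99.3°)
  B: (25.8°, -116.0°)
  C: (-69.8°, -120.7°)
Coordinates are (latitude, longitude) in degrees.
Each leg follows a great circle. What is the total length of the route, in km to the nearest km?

Leg A→B: central angle 2.2475 rad, distance 49207.8 km.
Leg B→C: central angle 1.6696 rad, distance 36554.9 km.
Total: 49207.8 + 36554.9 ≈ 85763 km.

85763 km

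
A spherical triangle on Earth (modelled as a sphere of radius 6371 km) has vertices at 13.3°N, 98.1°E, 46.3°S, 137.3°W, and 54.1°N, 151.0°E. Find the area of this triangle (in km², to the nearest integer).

Side lengths (central angles): a = 2.0470, b = 1.0115, c = 2.1509 rad; semiperimeter s = 2.6047.
By l'Huilier's theorem, tan(E/4) = √[tan(s/2) tan((s−a)/2) tan((s−b)/2) tan((s−c)/2)], giving spherical excess E = 1.8410 rad.
Area = E·R² = 1.8410 × (6371)² ≈ 74723995 km².

74723995 km²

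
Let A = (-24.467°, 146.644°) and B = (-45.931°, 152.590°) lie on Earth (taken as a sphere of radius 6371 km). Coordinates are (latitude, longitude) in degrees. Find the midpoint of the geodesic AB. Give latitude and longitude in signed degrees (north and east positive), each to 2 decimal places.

-35.23°, 149.22°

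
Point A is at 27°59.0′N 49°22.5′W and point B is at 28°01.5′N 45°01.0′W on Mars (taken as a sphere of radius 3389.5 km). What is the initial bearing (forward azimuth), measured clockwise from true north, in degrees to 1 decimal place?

88.4°

With φ₁ = 0.4884, φ₂ = 0.4891, Δλ = 0.0761 rad, the forward-azimuth formula gives
θ = atan2( sin Δλ cos φ₂ , cos φ₁ sin φ₂ − sin φ₁ cos φ₂ cos Δλ ) = atan2(0.0671, 0.0019) = 88.36°.
So the initial bearing is 88.4°.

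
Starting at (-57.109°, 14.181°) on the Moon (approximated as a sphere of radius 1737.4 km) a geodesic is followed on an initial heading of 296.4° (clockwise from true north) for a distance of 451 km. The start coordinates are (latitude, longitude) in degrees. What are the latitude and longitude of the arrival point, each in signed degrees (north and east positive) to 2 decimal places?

-48.56°, -6.14°

Angular distance δ = d/R = 451/1737.4 = 0.25958 rad; initial bearing θ = 5.1732 rad.
sin φ₂ = sin φ₁ cos δ + cos φ₁ sin δ cos θ = (-0.8397)(0.9665) + (0.5430)(0.2567)(0.4446) = -0.7496, so φ₂ = -48.56°.
Δλ = atan2(sin θ sin δ cos φ₁, cos δ − sin φ₁ sin φ₂) = atan2(-0.1249, 0.3371) = -20.325°.
λ₂ = 14.181° − 20.325° = -6.14°.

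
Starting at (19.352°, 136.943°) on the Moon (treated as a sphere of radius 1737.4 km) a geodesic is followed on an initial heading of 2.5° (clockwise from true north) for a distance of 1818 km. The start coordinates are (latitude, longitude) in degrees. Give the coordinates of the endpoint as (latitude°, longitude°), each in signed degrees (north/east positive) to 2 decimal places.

79.07°, 148.43°

Angular distance δ = d/R = 1818/1737.4 = 1.04639 rad; initial bearing θ = 0.0436 rad.
sin φ₂ = sin φ₁ cos δ + cos φ₁ sin δ cos θ = (0.3314)(0.5007) + (0.9435)(0.8656)(0.9990) = 0.9819, so φ₂ = 79.07°.
Δλ = atan2(sin θ sin δ cos φ₁, cos δ − sin φ₁ sin φ₂) = atan2(0.0356, 0.1753) = 11.485°.
λ₂ = 136.943° + 11.485° = 148.43°.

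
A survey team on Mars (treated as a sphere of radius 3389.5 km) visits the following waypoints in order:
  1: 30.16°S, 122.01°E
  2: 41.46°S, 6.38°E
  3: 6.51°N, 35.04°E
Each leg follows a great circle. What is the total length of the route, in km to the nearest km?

8381 km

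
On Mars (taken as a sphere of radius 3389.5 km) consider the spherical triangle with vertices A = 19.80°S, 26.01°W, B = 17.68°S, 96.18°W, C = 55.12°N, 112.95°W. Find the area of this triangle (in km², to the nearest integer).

Side lengths (central angles): a = 1.2948, b = 1.8226, c = 1.1517 rad; semiperimeter s = 2.1345.
By l'Huilier's theorem, tan(E/4) = √[tan(s/2) tan((s−a)/2) tan((s−b)/2) tan((s−c)/2)], giving spherical excess E = 1.0217 rad.
Area = E·R² = 1.0217 × (3389.5)² ≈ 11738466 km².

11738466 km²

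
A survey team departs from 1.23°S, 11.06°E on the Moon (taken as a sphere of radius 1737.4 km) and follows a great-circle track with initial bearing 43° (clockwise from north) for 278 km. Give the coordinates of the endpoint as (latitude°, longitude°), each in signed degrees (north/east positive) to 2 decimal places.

5.47°, 17.33°

Angular distance δ = d/R = 278/1737.4 = 0.16001 rad; initial bearing θ = 0.7505 rad.
sin φ₂ = sin φ₁ cos δ + cos φ₁ sin δ cos θ = (-0.0215)(0.9872) + (0.9998)(0.1593)(0.7314) = 0.0953, so φ₂ = 5.47°.
Δλ = atan2(sin θ sin δ cos φ₁, cos δ − sin φ₁ sin φ₂) = atan2(0.1086, 0.9893) = 6.267°.
λ₂ = 11.060° + 6.267° = 17.33°.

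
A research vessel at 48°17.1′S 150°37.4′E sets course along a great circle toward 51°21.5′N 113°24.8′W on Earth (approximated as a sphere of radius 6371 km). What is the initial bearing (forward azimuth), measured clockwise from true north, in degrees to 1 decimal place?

52.8°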